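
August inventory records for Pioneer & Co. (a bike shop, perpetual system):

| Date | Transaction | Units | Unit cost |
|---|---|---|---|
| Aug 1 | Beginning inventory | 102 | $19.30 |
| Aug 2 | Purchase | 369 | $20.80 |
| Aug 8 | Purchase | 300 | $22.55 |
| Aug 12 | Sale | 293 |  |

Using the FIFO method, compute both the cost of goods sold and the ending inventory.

COGS = $5,941.40; ending inventory = $10,467.40

Aug 12, 293 sold [FIFO — oldest first]: 102 @ $19.30 + 191 @ $20.80 = $5,941.40
Ending inventory: 178 @ $20.80 + 300 @ $22.55 = $10,467.40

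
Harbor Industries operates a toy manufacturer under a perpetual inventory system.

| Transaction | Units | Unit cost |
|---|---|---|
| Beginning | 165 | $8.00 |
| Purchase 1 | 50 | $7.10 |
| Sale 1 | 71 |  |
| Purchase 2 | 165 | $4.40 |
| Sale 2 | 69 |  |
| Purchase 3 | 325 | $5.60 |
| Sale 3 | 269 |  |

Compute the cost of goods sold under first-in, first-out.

COGS = $2,563.40

Sale 1 (71) [FIFO — oldest first]: 71 @ $8.00 = $568.00
Sale 2 (69) [FIFO — oldest first]: 69 @ $8.00 = $552.00
Sale 3 (269) [FIFO — oldest first]: 25 @ $8.00 + 50 @ $7.10 + 165 @ $4.40 + 29 @ $5.60 = $1,443.40
Total COGS = $568.00 + $552.00 + $1,443.40 = $2,563.40
Ending inventory: 296 @ $5.60 = $1,657.60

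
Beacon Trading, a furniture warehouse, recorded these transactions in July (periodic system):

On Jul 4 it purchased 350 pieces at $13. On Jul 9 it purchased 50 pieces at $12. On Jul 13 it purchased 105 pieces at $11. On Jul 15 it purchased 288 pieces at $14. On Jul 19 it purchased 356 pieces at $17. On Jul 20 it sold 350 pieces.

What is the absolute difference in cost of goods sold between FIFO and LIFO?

FIFO COGS: 350 @ $13 = $4,550
LIFO COGS: 350 @ $17 = $5,950
Difference = |$4,550 − $5,950| = $1,400

$1,400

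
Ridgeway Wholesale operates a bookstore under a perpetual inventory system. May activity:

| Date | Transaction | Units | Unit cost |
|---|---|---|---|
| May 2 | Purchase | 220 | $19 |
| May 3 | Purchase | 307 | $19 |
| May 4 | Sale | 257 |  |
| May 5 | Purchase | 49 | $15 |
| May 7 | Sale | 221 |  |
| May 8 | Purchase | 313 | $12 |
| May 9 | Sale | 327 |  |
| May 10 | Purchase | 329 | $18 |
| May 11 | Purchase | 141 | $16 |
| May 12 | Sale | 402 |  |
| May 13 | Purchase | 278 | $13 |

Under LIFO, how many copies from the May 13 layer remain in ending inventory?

278

May 4, 257 sold [LIFO — newest first]: 257 @ $19 = $4,883
May 7, 221 sold [LIFO — newest first]: 49 @ $15 + 50 @ $19 + 122 @ $19 = $4,003
May 9, 327 sold [LIFO — newest first]: 313 @ $12 + 14 @ $19 = $4,022
May 12, 402 sold [LIFO — newest first]: 141 @ $16 + 261 @ $18 = $6,954
Total COGS = $4,883 + $4,003 + $4,022 + $6,954 = $19,862
Ending inventory: 84 @ $19 + 68 @ $18 + 278 @ $13 = $6,434
Check: goods available $26,296 = COGS $19,862 + ending $6,434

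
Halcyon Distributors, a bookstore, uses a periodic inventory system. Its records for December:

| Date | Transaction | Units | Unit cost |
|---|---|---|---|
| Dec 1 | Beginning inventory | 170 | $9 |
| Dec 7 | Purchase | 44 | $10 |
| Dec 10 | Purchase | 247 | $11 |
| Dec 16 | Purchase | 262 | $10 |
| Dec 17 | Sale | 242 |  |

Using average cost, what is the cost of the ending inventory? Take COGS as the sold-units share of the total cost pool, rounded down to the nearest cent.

Dec 17, sell 242: 242/723 × $7,307.00 → $2,445.77
Ending inventory (cost pool remaining) = $4,861.23
Check: goods available $7,307.00 = COGS $2,445.77 + ending $4,861.23

Ending inventory = $4,861.23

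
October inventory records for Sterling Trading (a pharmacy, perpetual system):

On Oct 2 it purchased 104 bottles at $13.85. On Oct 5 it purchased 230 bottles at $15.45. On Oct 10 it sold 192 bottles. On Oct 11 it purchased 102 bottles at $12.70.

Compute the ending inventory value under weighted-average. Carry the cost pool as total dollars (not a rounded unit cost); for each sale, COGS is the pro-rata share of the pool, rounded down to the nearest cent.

Ending inventory = $3,418.56

After Oct 2: 104 on hand, pool $1,440.40 (≈ $13.8500 each)
After Oct 5: 334 on hand, pool $4,993.90 (≈ $14.9518 each)
Oct 10, sell 192: 192/334 × $4,993.90 → $2,870.74
After Oct 11: 244 on hand, pool $3,418.56 (≈ $14.0105 each)
Ending inventory (cost pool remaining) = $3,418.56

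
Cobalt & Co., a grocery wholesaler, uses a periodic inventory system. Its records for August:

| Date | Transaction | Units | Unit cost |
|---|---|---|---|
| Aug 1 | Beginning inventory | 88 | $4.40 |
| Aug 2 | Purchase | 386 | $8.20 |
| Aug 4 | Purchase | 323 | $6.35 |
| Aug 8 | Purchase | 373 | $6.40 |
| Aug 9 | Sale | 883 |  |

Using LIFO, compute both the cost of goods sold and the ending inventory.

COGS = $5,971.65; ending inventory = $2,019.00

Aug 9, 883 sold [LIFO — newest first]: 373 @ $6.40 + 323 @ $6.35 + 187 @ $8.20 = $5,971.65
Ending inventory: 88 @ $4.40 + 199 @ $8.20 = $2,019.00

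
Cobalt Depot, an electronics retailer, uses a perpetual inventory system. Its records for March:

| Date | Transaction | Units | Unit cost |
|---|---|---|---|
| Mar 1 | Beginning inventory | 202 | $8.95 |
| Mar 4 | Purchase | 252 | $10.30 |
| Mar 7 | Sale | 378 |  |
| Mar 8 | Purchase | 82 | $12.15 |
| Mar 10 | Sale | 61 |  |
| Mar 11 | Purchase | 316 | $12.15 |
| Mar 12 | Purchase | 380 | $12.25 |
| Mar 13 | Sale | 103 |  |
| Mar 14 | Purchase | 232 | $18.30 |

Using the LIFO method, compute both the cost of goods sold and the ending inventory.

COGS = $5,726.20; ending inventory = $12,413.60

Mar 7, 378 sold [LIFO — newest first]: 252 @ $10.30 + 126 @ $8.95 = $3,723.30
Mar 10, 61 sold [LIFO — newest first]: 61 @ $12.15 = $741.15
Mar 13, 103 sold [LIFO — newest first]: 103 @ $12.25 = $1,261.75
Total COGS = $3,723.30 + $741.15 + $1,261.75 = $5,726.20
Ending inventory: 76 @ $8.95 + 21 @ $12.15 + 316 @ $12.15 + 277 @ $12.25 + 232 @ $18.30 = $12,413.60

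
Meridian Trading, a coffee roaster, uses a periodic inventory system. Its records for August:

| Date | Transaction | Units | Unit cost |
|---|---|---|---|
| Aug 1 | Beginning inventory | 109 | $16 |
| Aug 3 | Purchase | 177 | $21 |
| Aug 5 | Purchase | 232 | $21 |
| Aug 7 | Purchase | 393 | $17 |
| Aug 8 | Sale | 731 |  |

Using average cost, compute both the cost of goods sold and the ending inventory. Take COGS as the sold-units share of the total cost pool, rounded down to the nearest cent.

COGS = $13,652.28; ending inventory = $3,361.72

Aug 8, sell 731: 731/911 × $17,014.00 → $13,652.28
Ending inventory (cost pool remaining) = $3,361.72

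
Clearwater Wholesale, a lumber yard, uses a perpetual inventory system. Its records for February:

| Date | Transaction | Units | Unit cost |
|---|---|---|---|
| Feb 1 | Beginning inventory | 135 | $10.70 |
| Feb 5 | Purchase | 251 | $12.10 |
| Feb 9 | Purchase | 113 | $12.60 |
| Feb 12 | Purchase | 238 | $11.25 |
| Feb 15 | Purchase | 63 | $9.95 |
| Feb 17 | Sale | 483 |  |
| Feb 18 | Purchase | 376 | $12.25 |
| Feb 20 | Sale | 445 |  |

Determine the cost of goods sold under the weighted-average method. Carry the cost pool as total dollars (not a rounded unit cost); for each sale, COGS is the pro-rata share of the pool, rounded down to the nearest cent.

After Feb 1: 135 on hand, pool $1,444.50 (≈ $10.7000 each)
After Feb 5: 386 on hand, pool $4,481.60 (≈ $11.6104 each)
After Feb 9: 499 on hand, pool $5,905.40 (≈ $11.8345 each)
After Feb 12: 737 on hand, pool $8,582.90 (≈ $11.6457 each)
After Feb 15: 800 on hand, pool $9,209.75 (≈ $11.5122 each)
Feb 17, sell 483: 483/800 × $9,209.75 → $5,560.38
After Feb 18: 693 on hand, pool $8,255.37 (≈ $11.9125 each)
Feb 20, sell 445: 445/693 × $8,255.37 → $5,301.06
Total COGS = $5,560.38 + $5,301.06 = $10,861.44
Ending inventory (cost pool remaining) = $2,954.31

COGS = $10,861.44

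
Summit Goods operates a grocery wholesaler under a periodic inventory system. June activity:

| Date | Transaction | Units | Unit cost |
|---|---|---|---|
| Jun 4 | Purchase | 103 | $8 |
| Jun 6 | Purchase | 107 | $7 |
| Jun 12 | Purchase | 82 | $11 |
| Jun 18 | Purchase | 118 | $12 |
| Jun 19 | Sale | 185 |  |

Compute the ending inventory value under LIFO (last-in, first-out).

Jun 19, 185 sold [LIFO — newest first]: 118 @ $12 + 67 @ $11 = $2,153
Ending inventory: 103 @ $8 + 107 @ $7 + 15 @ $11 = $1,738

Ending inventory = $1,738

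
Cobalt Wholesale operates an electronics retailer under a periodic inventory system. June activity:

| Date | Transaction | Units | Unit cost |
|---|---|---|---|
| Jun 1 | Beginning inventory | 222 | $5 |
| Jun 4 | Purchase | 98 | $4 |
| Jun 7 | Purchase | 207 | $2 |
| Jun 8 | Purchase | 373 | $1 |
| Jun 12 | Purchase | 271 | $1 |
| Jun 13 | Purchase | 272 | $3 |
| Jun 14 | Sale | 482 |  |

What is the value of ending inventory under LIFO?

Ending inventory = $2,350

Jun 14, 482 sold [LIFO — newest first]: 272 @ $3 + 210 @ $1 = $1,026
Ending inventory: 222 @ $5 + 98 @ $4 + 207 @ $2 + 373 @ $1 + 61 @ $1 = $2,350
Check: goods available $3,376 = COGS $1,026 + ending $2,350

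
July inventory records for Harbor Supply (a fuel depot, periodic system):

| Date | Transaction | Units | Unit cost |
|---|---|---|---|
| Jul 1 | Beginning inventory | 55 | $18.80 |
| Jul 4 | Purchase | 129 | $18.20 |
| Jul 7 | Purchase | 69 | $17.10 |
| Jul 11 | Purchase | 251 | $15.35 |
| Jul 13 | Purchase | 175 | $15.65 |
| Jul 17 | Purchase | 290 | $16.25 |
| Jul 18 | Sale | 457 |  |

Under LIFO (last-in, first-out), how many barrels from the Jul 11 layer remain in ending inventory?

251

Jul 18, 457 sold [LIFO — newest first]: 290 @ $16.25 + 167 @ $15.65 = $7,326.05
Ending inventory: 55 @ $18.80 + 129 @ $18.20 + 69 @ $17.10 + 251 @ $15.35 + 8 @ $15.65 = $8,539.75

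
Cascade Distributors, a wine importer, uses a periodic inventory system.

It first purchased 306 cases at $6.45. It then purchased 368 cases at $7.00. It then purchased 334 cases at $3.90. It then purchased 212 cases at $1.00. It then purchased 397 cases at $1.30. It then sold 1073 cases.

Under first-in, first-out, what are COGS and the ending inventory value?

Sale 1 (1073) [FIFO — oldest first]: 306 @ $6.45 + 368 @ $7.00 + 334 @ $3.90 + 65 @ $1.00 = $5,917.30
Ending inventory: 147 @ $1.00 + 397 @ $1.30 = $663.10

COGS = $5,917.30; ending inventory = $663.10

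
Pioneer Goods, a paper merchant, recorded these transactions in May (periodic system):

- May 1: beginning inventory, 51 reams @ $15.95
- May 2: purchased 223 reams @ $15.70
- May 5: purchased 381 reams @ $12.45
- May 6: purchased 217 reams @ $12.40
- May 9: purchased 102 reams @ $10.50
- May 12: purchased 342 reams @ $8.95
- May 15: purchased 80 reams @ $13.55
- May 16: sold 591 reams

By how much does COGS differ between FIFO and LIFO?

FIFO COGS: 51 @ $15.95 + 223 @ $15.70 + 317 @ $12.45 = $8,261.20
LIFO COGS: 80 @ $13.55 + 342 @ $8.95 + 102 @ $10.50 + 67 @ $12.40 = $6,046.70
Difference = |$8,261.20 − $6,046.70| = $2,214.50

$2,214.50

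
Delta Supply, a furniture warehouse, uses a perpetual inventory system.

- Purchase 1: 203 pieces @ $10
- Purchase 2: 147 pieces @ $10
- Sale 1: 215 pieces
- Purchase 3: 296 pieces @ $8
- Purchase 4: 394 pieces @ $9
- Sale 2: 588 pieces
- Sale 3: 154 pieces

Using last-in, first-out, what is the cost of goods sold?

Sale 1 (215) [LIFO — newest first]: 147 @ $10 + 68 @ $10 = $2,150
Sale 2 (588) [LIFO — newest first]: 394 @ $9 + 194 @ $8 = $5,098
Sale 3 (154) [LIFO — newest first]: 102 @ $8 + 52 @ $10 = $1,336
Total COGS = $2,150 + $5,098 + $1,336 = $8,584
Ending inventory: 83 @ $10 = $830
Check: goods available $9,414 = COGS $8,584 + ending $830

COGS = $8,584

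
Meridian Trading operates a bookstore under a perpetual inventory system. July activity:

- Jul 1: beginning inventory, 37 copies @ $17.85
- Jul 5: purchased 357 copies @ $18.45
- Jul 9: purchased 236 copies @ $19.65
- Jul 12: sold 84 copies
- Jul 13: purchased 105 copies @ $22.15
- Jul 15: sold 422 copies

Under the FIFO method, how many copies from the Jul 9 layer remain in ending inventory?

124

Jul 12, 84 sold [FIFO — oldest first]: 37 @ $17.85 + 47 @ $18.45 = $1,527.60
Jul 15, 422 sold [FIFO — oldest first]: 310 @ $18.45 + 112 @ $19.65 = $7,920.30
Total COGS = $1,527.60 + $7,920.30 = $9,447.90
Ending inventory: 124 @ $19.65 + 105 @ $22.15 = $4,762.35
Check: goods available $14,210.25 = COGS $9,447.90 + ending $4,762.35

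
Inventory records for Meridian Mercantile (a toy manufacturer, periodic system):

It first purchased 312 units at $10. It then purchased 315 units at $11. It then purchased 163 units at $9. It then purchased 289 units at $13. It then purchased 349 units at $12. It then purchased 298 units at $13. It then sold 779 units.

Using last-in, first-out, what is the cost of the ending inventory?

Ending inventory = $10,093

Sale 1 (779) [LIFO — newest first]: 298 @ $13 + 349 @ $12 + 132 @ $13 = $9,778
Ending inventory: 312 @ $10 + 315 @ $11 + 163 @ $9 + 157 @ $13 = $10,093
Check: goods available $19,871 = COGS $9,778 + ending $10,093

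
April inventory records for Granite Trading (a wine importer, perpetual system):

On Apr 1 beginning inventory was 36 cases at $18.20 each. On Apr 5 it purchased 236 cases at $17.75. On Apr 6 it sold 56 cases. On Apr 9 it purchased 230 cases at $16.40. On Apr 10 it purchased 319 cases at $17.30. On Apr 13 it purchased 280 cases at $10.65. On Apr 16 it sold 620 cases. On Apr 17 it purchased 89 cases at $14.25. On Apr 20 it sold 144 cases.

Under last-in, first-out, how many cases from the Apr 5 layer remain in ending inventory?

Apr 6, 56 sold [LIFO — newest first]: 56 @ $17.75 = $994.00
Apr 16, 620 sold [LIFO — newest first]: 280 @ $10.65 + 319 @ $17.30 + 21 @ $16.40 = $8,845.10
Apr 20, 144 sold [LIFO — newest first]: 89 @ $14.25 + 55 @ $16.40 = $2,170.25
Total COGS = $994.00 + $8,845.10 + $2,170.25 = $12,009.35
Ending inventory: 36 @ $18.20 + 180 @ $17.75 + 154 @ $16.40 = $6,375.80

180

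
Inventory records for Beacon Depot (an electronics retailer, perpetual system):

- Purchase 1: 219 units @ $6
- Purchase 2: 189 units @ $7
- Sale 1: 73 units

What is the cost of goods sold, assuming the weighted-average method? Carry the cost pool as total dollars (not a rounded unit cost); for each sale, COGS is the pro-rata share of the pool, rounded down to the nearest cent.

After Purchase 1: 219 on hand, pool $1,314.00 (≈ $6.0000 each)
After Purchase 2: 408 on hand, pool $2,637.00 (≈ $6.4632 each)
Sale 1, sell 73: 73/408 × $2,637.00 → $471.81
Ending inventory (cost pool remaining) = $2,165.19
Check: goods available $2,637.00 = COGS $471.81 + ending $2,165.19

COGS = $471.81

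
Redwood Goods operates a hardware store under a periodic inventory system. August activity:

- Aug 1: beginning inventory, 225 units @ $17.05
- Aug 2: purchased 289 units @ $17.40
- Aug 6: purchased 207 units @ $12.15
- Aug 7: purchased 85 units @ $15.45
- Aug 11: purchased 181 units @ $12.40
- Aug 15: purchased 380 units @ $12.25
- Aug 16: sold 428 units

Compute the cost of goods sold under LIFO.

COGS = $5,250.20

Aug 16, 428 sold [LIFO — newest first]: 380 @ $12.25 + 48 @ $12.40 = $5,250.20
Ending inventory: 225 @ $17.05 + 289 @ $17.40 + 207 @ $12.15 + 85 @ $15.45 + 133 @ $12.40 = $14,342.35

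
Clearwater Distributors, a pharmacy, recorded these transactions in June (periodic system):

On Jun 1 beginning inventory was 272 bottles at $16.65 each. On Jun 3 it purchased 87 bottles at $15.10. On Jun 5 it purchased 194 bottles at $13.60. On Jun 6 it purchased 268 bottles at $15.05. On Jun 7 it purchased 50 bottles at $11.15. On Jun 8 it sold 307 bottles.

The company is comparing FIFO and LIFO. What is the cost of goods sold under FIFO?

COGS = $5,057.30

FIFO COGS: 272 @ $16.65 + 35 @ $15.10 = $5,057.30
LIFO COGS: 50 @ $11.15 + 257 @ $15.05 = $4,425.35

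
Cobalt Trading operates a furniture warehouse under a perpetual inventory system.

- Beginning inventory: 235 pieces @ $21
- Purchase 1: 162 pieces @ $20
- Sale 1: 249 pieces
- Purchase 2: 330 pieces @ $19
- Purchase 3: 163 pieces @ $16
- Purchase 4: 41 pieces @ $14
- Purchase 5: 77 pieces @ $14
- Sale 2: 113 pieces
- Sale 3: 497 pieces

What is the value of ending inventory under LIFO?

Sale 1 (249) [LIFO — newest first]: 162 @ $20 + 87 @ $21 = $5,067
Sale 2 (113) [LIFO — newest first]: 77 @ $14 + 36 @ $14 = $1,582
Sale 3 (497) [LIFO — newest first]: 5 @ $14 + 163 @ $16 + 329 @ $19 = $8,929
Total COGS = $5,067 + $1,582 + $8,929 = $15,578
Ending inventory: 148 @ $21 + 1 @ $19 = $3,127
Check: goods available $18,705 = COGS $15,578 + ending $3,127

Ending inventory = $3,127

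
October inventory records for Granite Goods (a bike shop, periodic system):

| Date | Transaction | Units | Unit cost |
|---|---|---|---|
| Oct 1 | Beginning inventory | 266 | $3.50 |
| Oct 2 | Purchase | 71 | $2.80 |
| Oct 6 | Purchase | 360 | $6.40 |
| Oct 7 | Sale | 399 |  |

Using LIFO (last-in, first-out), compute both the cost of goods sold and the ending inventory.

Oct 7, 399 sold [LIFO — newest first]: 360 @ $6.40 + 39 @ $2.80 = $2,413.20
Ending inventory: 266 @ $3.50 + 32 @ $2.80 = $1,020.60
Check: goods available $3,433.80 = COGS $2,413.20 + ending $1,020.60

COGS = $2,413.20; ending inventory = $1,020.60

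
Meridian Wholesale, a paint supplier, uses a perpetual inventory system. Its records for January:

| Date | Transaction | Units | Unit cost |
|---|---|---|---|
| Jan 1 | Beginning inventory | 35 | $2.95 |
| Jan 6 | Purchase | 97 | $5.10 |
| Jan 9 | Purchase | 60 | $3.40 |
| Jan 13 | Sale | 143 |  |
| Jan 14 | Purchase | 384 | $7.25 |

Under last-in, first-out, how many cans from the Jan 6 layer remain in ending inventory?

14

Jan 13, 143 sold [LIFO — newest first]: 60 @ $3.40 + 83 @ $5.10 = $627.30
Ending inventory: 35 @ $2.95 + 14 @ $5.10 + 384 @ $7.25 = $2,958.65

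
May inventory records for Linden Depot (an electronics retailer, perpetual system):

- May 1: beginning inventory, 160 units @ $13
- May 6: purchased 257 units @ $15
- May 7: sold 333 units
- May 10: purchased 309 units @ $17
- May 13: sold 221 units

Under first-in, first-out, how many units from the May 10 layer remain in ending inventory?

May 7, 333 sold [FIFO — oldest first]: 160 @ $13 + 173 @ $15 = $4,675
May 13, 221 sold [FIFO — oldest first]: 84 @ $15 + 137 @ $17 = $3,589
Total COGS = $4,675 + $3,589 = $8,264
Ending inventory: 172 @ $17 = $2,924

172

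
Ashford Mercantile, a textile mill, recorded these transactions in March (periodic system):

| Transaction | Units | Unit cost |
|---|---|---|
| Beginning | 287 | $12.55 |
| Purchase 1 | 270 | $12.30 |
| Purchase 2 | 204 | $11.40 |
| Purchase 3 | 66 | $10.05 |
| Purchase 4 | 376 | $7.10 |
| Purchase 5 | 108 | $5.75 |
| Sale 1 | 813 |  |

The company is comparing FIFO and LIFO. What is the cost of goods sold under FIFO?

COGS = $9,771.05

FIFO COGS: 287 @ $12.55 + 270 @ $12.30 + 204 @ $11.40 + 52 @ $10.05 = $9,771.05
LIFO COGS: 108 @ $5.75 + 376 @ $7.10 + 66 @ $10.05 + 204 @ $11.40 + 59 @ $12.30 = $7,005.20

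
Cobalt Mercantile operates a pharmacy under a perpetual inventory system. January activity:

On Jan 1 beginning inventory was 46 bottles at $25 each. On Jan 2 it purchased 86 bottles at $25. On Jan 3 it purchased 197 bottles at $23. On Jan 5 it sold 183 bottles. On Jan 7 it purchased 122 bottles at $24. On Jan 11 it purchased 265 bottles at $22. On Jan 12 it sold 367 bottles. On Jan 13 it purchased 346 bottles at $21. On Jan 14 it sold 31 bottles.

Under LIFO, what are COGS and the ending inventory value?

Jan 5, 183 sold [LIFO — newest first]: 183 @ $23 = $4,209
Jan 12, 367 sold [LIFO — newest first]: 265 @ $22 + 102 @ $24 = $8,278
Jan 14, 31 sold [LIFO — newest first]: 31 @ $21 = $651
Total COGS = $4,209 + $8,278 + $651 = $13,138
Ending inventory: 46 @ $25 + 86 @ $25 + 14 @ $23 + 20 @ $24 + 315 @ $21 = $10,717

COGS = $13,138; ending inventory = $10,717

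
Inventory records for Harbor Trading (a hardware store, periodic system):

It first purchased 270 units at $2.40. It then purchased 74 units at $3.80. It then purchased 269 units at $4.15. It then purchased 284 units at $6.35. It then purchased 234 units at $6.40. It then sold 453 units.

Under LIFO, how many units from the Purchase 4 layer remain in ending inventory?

Sale 1 (453) [LIFO — newest first]: 234 @ $6.40 + 219 @ $6.35 = $2,888.25
Ending inventory: 270 @ $2.40 + 74 @ $3.80 + 269 @ $4.15 + 65 @ $6.35 = $2,458.30

65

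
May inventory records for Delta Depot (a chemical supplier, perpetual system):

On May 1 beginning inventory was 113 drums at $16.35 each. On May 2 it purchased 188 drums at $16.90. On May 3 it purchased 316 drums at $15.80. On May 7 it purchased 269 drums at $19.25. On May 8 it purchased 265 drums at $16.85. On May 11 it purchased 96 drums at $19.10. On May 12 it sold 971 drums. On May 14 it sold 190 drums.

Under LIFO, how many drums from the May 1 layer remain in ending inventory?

May 12, 971 sold [LIFO — newest first]: 96 @ $19.10 + 265 @ $16.85 + 269 @ $19.25 + 316 @ $15.80 + 25 @ $16.90 = $16,892.40
May 14, 190 sold [LIFO — newest first]: 163 @ $16.90 + 27 @ $16.35 = $3,196.15
Total COGS = $16,892.40 + $3,196.15 = $20,088.55
Ending inventory: 86 @ $16.35 = $1,406.10
Check: goods available $21,494.65 = COGS $20,088.55 + ending $1,406.10

86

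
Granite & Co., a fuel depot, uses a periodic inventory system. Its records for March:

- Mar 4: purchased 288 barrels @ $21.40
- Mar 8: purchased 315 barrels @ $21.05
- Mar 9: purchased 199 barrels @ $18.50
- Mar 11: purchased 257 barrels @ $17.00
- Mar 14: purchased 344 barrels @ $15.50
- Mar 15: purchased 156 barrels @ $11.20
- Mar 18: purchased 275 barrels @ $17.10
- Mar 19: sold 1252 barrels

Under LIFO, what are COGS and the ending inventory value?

COGS = $20,274.25; ending inventory = $12,351.90

Mar 19, 1252 sold [LIFO — newest first]: 275 @ $17.10 + 156 @ $11.20 + 344 @ $15.50 + 257 @ $17.00 + 199 @ $18.50 + 21 @ $21.05 = $20,274.25
Ending inventory: 288 @ $21.40 + 294 @ $21.05 = $12,351.90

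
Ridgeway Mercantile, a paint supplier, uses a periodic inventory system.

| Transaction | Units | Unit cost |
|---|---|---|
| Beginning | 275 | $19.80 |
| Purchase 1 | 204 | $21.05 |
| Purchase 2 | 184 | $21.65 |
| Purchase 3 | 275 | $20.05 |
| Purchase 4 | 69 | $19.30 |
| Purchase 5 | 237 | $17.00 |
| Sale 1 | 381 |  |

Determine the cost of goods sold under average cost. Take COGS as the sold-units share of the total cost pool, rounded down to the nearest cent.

Sale 1, sell 381: 381/1244 × $24,597.25 → $7,533.40
Ending inventory (cost pool remaining) = $17,063.85

COGS = $7,533.40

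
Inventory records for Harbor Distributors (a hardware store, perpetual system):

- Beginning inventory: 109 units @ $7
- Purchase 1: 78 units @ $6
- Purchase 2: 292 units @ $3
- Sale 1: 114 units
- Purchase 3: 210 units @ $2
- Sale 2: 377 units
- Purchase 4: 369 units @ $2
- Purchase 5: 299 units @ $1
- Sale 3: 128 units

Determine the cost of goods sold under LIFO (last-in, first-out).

COGS = $1,391

Sale 1 (114) [LIFO — newest first]: 114 @ $3 = $342
Sale 2 (377) [LIFO — newest first]: 210 @ $2 + 167 @ $3 = $921
Sale 3 (128) [LIFO — newest first]: 128 @ $1 = $128
Total COGS = $342 + $921 + $128 = $1,391
Ending inventory: 109 @ $7 + 78 @ $6 + 11 @ $3 + 369 @ $2 + 171 @ $1 = $2,173
Check: goods available $3,564 = COGS $1,391 + ending $2,173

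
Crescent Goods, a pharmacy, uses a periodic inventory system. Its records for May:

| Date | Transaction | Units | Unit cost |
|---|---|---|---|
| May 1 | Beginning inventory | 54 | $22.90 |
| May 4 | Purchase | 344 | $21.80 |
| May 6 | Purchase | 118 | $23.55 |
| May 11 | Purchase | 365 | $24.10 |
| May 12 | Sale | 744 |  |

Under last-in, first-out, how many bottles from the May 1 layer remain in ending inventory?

May 12, 744 sold [LIFO — newest first]: 365 @ $24.10 + 118 @ $23.55 + 261 @ $21.80 = $17,265.20
Ending inventory: 54 @ $22.90 + 83 @ $21.80 = $3,046.00

54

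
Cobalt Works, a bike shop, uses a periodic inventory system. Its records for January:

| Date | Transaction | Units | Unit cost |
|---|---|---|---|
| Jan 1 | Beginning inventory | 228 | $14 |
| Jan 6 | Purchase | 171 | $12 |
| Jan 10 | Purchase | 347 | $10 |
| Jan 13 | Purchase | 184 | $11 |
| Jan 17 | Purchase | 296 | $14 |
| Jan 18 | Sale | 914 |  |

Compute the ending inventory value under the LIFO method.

Jan 18, 914 sold [LIFO — newest first]: 296 @ $14 + 184 @ $11 + 347 @ $10 + 87 @ $12 = $10,682
Ending inventory: 228 @ $14 + 84 @ $12 = $4,200

Ending inventory = $4,200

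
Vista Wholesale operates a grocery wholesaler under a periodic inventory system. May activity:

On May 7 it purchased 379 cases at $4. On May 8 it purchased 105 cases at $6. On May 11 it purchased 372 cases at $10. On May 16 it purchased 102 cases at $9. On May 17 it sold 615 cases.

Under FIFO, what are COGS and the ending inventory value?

May 17, 615 sold [FIFO — oldest first]: 379 @ $4 + 105 @ $6 + 131 @ $10 = $3,456
Ending inventory: 241 @ $10 + 102 @ $9 = $3,328

COGS = $3,456; ending inventory = $3,328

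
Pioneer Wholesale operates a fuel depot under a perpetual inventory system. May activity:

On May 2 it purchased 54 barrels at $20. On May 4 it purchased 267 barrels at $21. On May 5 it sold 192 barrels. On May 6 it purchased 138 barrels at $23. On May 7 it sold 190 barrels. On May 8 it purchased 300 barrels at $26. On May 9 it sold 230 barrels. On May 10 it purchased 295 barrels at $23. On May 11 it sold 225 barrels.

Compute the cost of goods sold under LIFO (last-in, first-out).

May 5, 192 sold [LIFO — newest first]: 192 @ $21 = $4,032
May 7, 190 sold [LIFO — newest first]: 138 @ $23 + 52 @ $21 = $4,266
May 9, 230 sold [LIFO — newest first]: 230 @ $26 = $5,980
May 11, 225 sold [LIFO — newest first]: 225 @ $23 = $5,175
Total COGS = $4,032 + $4,266 + $5,980 + $5,175 = $19,453
Ending inventory: 54 @ $20 + 23 @ $21 + 70 @ $26 + 70 @ $23 = $4,993
Check: goods available $24,446 = COGS $19,453 + ending $4,993

COGS = $19,453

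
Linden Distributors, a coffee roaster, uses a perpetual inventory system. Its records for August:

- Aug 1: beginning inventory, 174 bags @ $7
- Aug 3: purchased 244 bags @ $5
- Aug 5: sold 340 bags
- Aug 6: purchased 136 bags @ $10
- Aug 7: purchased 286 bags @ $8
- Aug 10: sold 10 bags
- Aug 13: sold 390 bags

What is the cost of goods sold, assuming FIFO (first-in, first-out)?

Aug 5, 340 sold [FIFO — oldest first]: 174 @ $7 + 166 @ $5 = $2,048
Aug 10, 10 sold [FIFO — oldest first]: 10 @ $5 = $50
Aug 13, 390 sold [FIFO — oldest first]: 68 @ $5 + 136 @ $10 + 186 @ $8 = $3,188
Total COGS = $2,048 + $50 + $3,188 = $5,286
Ending inventory: 100 @ $8 = $800
Check: goods available $6,086 = COGS $5,286 + ending $800

COGS = $5,286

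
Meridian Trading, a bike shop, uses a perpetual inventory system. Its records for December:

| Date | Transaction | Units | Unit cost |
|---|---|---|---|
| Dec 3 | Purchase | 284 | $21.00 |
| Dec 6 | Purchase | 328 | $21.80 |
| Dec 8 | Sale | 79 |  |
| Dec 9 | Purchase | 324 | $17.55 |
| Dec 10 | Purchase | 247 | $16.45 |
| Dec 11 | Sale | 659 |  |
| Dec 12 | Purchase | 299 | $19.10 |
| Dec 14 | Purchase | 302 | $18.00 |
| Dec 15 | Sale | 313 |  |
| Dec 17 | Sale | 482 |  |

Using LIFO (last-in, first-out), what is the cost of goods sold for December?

COGS = $28,739.65

Dec 8, 79 sold [LIFO — newest first]: 79 @ $21.80 = $1,722.20
Dec 11, 659 sold [LIFO — newest first]: 247 @ $16.45 + 324 @ $17.55 + 88 @ $21.80 = $11,667.75
Dec 15, 313 sold [LIFO — newest first]: 302 @ $18.00 + 11 @ $19.10 = $5,646.10
Dec 17, 482 sold [LIFO — newest first]: 288 @ $19.10 + 161 @ $21.80 + 33 @ $21.00 = $9,703.60
Total COGS = $1,722.20 + $11,667.75 + $5,646.10 + $9,703.60 = $28,739.65
Ending inventory: 251 @ $21.00 = $5,271.00
Check: goods available $34,010.65 = COGS $28,739.65 + ending $5,271.00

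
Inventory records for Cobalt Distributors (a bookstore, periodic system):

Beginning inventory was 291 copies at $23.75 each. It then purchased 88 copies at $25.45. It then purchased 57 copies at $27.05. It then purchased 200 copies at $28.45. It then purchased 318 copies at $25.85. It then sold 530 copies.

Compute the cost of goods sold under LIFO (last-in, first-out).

COGS = $14,234.90

Sale 1 (530) [LIFO — newest first]: 318 @ $25.85 + 200 @ $28.45 + 12 @ $27.05 = $14,234.90
Ending inventory: 291 @ $23.75 + 88 @ $25.45 + 45 @ $27.05 = $10,368.10
Check: goods available $24,603.00 = COGS $14,234.90 + ending $10,368.10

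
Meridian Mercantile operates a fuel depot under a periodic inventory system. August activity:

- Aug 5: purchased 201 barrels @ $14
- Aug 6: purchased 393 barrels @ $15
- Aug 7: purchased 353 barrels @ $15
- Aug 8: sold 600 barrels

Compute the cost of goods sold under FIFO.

Aug 8, 600 sold [FIFO — oldest first]: 201 @ $14 + 393 @ $15 + 6 @ $15 = $8,799
Ending inventory: 347 @ $15 = $5,205

COGS = $8,799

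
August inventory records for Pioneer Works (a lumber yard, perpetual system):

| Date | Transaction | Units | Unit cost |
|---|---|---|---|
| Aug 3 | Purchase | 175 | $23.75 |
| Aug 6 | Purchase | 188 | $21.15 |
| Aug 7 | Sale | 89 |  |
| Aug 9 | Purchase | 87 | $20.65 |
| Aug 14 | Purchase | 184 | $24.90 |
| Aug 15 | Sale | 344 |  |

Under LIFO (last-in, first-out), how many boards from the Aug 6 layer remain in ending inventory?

26

Aug 7, 89 sold [LIFO — newest first]: 89 @ $21.15 = $1,882.35
Aug 15, 344 sold [LIFO — newest first]: 184 @ $24.90 + 87 @ $20.65 + 73 @ $21.15 = $7,922.10
Total COGS = $1,882.35 + $7,922.10 = $9,804.45
Ending inventory: 175 @ $23.75 + 26 @ $21.15 = $4,706.15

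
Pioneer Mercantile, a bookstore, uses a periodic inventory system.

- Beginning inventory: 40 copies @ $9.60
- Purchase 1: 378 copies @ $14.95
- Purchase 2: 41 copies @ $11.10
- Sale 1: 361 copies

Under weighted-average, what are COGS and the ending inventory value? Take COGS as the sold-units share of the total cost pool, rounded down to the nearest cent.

Sale 1, sell 361: 361/459 × $6,490.20 → $5,104.49
Ending inventory (cost pool remaining) = $1,385.71

COGS = $5,104.49; ending inventory = $1,385.71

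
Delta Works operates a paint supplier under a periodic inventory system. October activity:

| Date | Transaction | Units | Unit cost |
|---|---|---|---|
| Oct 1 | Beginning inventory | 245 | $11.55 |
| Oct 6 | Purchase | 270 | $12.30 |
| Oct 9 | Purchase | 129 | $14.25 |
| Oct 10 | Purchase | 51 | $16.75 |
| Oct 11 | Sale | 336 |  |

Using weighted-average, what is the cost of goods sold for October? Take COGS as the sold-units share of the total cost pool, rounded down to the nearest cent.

Oct 11, sell 336: 336/695 × $8,843.25 → $4,275.29
Ending inventory (cost pool remaining) = $4,567.96

COGS = $4,275.29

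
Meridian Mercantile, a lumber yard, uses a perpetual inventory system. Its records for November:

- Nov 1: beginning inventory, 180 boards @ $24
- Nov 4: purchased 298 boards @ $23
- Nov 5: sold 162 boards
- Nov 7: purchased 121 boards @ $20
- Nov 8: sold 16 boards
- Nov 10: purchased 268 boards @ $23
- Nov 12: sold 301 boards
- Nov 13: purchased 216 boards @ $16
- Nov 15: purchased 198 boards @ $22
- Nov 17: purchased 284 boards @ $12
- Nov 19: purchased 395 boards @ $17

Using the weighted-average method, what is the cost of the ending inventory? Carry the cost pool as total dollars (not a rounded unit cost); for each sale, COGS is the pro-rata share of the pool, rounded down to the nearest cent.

Ending inventory = $26,726.63

After Nov 1: 180 on hand, pool $4,320.00 (≈ $24.0000 each)
After Nov 4: 478 on hand, pool $11,174.00 (≈ $23.3766 each)
Nov 5, sell 162: 162/478 × $11,174.00 → $3,787.00
After Nov 7: 437 on hand, pool $9,807.00 (≈ $22.4416 each)
Nov 8, sell 16: 16/437 × $9,807.00 → $359.06
After Nov 10: 689 on hand, pool $15,611.94 (≈ $22.6588 each)
Nov 12, sell 301: 301/689 × $15,611.94 → $6,820.31
After Nov 13: 604 on hand, pool $12,247.63 (≈ $20.2775 each)
After Nov 15: 802 on hand, pool $16,603.63 (≈ $20.7028 each)
After Nov 17: 1086 on hand, pool $20,011.63 (≈ $18.4269 each)
After Nov 19: 1481 on hand, pool $26,726.63 (≈ $18.0463 each)
Total COGS = $3,787.00 + $359.06 + $6,820.31 = $10,966.37
Ending inventory (cost pool remaining) = $26,726.63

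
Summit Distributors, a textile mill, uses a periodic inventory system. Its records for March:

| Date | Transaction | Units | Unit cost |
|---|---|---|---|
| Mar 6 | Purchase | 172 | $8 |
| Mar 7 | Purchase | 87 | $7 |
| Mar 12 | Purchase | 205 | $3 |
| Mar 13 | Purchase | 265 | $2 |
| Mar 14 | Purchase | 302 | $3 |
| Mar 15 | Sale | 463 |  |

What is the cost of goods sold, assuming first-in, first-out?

Mar 15, 463 sold [FIFO — oldest first]: 172 @ $8 + 87 @ $7 + 204 @ $3 = $2,597
Ending inventory: 1 @ $3 + 265 @ $2 + 302 @ $3 = $1,439

COGS = $2,597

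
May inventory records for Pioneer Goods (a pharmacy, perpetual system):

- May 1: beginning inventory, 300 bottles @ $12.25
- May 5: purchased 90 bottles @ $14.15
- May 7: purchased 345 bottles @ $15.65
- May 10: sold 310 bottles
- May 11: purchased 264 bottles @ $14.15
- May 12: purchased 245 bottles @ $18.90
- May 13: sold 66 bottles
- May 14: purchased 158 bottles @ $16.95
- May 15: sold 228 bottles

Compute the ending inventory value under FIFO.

May 10, 310 sold [FIFO — oldest first]: 300 @ $12.25 + 10 @ $14.15 = $3,816.50
May 13, 66 sold [FIFO — oldest first]: 66 @ $14.15 = $933.90
May 15, 228 sold [FIFO — oldest first]: 14 @ $14.15 + 214 @ $15.65 = $3,547.20
Total COGS = $3,816.50 + $933.90 + $3,547.20 = $8,297.60
Ending inventory: 131 @ $15.65 + 264 @ $14.15 + 245 @ $18.90 + 158 @ $16.95 = $13,094.35

Ending inventory = $13,094.35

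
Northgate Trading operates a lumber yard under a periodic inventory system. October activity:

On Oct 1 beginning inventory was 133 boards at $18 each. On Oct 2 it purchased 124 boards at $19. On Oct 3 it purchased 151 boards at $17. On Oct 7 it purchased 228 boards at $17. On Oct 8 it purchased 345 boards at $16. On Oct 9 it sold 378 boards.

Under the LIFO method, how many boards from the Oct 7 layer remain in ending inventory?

Oct 9, 378 sold [LIFO — newest first]: 345 @ $16 + 33 @ $17 = $6,081
Ending inventory: 133 @ $18 + 124 @ $19 + 151 @ $17 + 195 @ $17 = $10,632
Check: goods available $16,713 = COGS $6,081 + ending $10,632

195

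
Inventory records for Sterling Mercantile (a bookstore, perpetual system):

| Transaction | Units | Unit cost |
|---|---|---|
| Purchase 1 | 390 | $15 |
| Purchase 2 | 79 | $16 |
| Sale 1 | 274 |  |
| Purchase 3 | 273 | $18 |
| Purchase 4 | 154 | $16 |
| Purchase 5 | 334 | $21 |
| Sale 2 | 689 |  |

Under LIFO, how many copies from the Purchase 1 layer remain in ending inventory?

Sale 1 (274) [LIFO — newest first]: 79 @ $16 + 195 @ $15 = $4,189
Sale 2 (689) [LIFO — newest first]: 334 @ $21 + 154 @ $16 + 201 @ $18 = $13,096
Total COGS = $4,189 + $13,096 = $17,285
Ending inventory: 195 @ $15 + 72 @ $18 = $4,221
Check: goods available $21,506 = COGS $17,285 + ending $4,221

195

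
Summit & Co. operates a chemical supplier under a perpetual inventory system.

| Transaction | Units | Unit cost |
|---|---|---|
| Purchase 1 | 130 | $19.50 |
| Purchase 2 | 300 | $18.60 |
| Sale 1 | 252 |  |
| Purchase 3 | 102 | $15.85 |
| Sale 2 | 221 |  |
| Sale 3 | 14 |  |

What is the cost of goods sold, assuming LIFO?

COGS = $8,854.20

Sale 1 (252) [LIFO — newest first]: 252 @ $18.60 = $4,687.20
Sale 2 (221) [LIFO — newest first]: 102 @ $15.85 + 48 @ $18.60 + 71 @ $19.50 = $3,894.00
Sale 3 (14) [LIFO — newest first]: 14 @ $19.50 = $273.00
Total COGS = $4,687.20 + $3,894.00 + $273.00 = $8,854.20
Ending inventory: 45 @ $19.50 = $877.50
Check: goods available $9,731.70 = COGS $8,854.20 + ending $877.50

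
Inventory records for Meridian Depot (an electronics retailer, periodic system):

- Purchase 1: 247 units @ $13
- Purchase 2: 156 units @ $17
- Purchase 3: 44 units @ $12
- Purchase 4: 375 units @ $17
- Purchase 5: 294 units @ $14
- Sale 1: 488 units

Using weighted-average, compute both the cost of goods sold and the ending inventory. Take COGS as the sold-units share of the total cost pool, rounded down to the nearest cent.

Sale 1, sell 488: 488/1116 × $16,882.00 → $7,382.09
Ending inventory (cost pool remaining) = $9,499.91

COGS = $7,382.09; ending inventory = $9,499.91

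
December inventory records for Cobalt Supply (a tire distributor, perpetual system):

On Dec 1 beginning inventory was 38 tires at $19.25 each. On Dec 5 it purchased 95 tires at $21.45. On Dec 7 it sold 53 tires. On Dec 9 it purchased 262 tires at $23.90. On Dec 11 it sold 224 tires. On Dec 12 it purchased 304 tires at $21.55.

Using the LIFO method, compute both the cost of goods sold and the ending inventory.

Dec 7, 53 sold [LIFO — newest first]: 53 @ $21.45 = $1,136.85
Dec 11, 224 sold [LIFO — newest first]: 224 @ $23.90 = $5,353.60
Total COGS = $1,136.85 + $5,353.60 = $6,490.45
Ending inventory: 38 @ $19.25 + 42 @ $21.45 + 38 @ $23.90 + 304 @ $21.55 = $9,091.80

COGS = $6,490.45; ending inventory = $9,091.80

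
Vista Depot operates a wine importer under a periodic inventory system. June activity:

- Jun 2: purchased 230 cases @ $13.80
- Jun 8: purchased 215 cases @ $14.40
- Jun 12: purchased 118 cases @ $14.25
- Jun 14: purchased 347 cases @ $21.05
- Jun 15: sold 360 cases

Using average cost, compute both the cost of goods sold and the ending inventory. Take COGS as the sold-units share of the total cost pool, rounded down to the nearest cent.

COGS = $6,035.28; ending inventory = $9,220.57

Jun 15, sell 360: 360/910 × $15,255.85 → $6,035.28
Ending inventory (cost pool remaining) = $9,220.57
Check: goods available $15,255.85 = COGS $6,035.28 + ending $9,220.57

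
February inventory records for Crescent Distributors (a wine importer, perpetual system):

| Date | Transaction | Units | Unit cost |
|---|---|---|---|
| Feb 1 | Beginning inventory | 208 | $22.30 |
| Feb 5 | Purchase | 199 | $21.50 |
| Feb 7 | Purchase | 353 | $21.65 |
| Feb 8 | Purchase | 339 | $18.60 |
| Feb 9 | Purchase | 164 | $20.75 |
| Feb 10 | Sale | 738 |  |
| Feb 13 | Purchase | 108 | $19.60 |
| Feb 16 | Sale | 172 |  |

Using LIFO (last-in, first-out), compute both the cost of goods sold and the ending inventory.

Feb 10, 738 sold [LIFO — newest first]: 164 @ $20.75 + 339 @ $18.60 + 235 @ $21.65 = $14,796.15
Feb 16, 172 sold [LIFO — newest first]: 108 @ $19.60 + 64 @ $21.65 = $3,502.40
Total COGS = $14,796.15 + $3,502.40 = $18,298.55
Ending inventory: 208 @ $22.30 + 199 @ $21.50 + 54 @ $21.65 = $10,086.00
Check: goods available $28,384.55 = COGS $18,298.55 + ending $10,086.00

COGS = $18,298.55; ending inventory = $10,086.00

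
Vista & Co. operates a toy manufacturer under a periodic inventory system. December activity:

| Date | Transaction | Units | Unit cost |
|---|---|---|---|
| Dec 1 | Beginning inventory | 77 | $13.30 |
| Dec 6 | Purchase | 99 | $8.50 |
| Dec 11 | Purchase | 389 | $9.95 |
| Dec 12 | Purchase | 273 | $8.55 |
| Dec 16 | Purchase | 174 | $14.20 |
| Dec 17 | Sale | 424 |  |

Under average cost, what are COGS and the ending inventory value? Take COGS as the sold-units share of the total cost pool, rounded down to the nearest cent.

COGS = $4,416.42; ending inventory = $6,124.68

Dec 17, sell 424: 424/1012 × $10,541.10 → $4,416.42
Ending inventory (cost pool remaining) = $6,124.68
Check: goods available $10,541.10 = COGS $4,416.42 + ending $6,124.68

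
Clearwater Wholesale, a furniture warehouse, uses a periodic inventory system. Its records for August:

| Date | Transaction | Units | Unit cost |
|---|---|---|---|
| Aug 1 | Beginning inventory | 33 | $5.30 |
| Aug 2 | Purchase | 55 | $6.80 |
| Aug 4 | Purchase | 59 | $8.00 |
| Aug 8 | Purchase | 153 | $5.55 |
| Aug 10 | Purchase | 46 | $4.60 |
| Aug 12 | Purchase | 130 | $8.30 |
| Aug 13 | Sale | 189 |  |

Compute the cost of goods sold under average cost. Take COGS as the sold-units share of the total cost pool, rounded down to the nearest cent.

COGS = $1,254.96

Aug 13, sell 189: 189/476 × $3,160.65 → $1,254.96
Ending inventory (cost pool remaining) = $1,905.69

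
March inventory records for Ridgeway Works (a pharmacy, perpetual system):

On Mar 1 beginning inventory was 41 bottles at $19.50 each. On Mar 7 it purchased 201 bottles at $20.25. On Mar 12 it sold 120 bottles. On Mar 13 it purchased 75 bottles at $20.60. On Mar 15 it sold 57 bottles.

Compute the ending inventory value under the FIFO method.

Mar 12, 120 sold [FIFO — oldest first]: 41 @ $19.50 + 79 @ $20.25 = $2,399.25
Mar 15, 57 sold [FIFO — oldest first]: 57 @ $20.25 = $1,154.25
Total COGS = $2,399.25 + $1,154.25 = $3,553.50
Ending inventory: 65 @ $20.25 + 75 @ $20.60 = $2,861.25
Check: goods available $6,414.75 = COGS $3,553.50 + ending $2,861.25

Ending inventory = $2,861.25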